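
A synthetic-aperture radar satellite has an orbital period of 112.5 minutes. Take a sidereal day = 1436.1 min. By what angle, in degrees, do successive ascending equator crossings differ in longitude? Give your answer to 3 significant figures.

T = 112.5 min = 6750.0 s.
During one orbit Earth rotates (6750.0 / 86166) × 360° = 28.20°.

28.2°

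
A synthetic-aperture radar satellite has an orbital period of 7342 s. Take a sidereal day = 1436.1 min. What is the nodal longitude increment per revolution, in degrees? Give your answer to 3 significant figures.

30.7°

During one orbit Earth rotates (7342.0 / 86166) × 360° = 30.67°.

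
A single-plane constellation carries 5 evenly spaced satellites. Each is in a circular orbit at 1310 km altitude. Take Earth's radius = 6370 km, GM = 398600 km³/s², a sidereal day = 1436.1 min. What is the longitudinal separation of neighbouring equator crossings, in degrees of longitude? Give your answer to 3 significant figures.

Semi-major axis a = 6370 + 1310 = 7680 km. Period T = 2π√(a³/μ) = 2π√(7680³/398600) = 6698.1 s = 111.64 min.
Single-satellite node shift = (6698.1/86166) × 360° = 27.98°.
With 5 satellites evenly phased, successive equator crossings are 27.98/5 = 5.597° apart.

5.60°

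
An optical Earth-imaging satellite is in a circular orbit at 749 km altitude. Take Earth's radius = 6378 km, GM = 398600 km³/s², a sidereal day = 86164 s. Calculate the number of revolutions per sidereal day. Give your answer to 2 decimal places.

Semi-major axis a = 6378 + 749 = 7127 km. Period T = 2π√(a³/μ) = 2π√(7127³/398600) = 5987.9 s = 99.80 min.
Orbits per sidereal day = 86164 / 5987.9 = 14.390.

14.39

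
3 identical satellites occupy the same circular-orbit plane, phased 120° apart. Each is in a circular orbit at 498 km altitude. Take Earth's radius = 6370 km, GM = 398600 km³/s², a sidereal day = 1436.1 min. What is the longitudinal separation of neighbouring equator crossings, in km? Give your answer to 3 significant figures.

Semi-major axis a = 6370 + 498 = 6868 km. Period T = 2π√(a³/μ) = 2π√(6868³/398600) = 5664.4 s = 94.41 min.
Single-satellite node shift = (5664.4/86166) × 360° = 23.67°.
With 3 satellites evenly phased, successive equator crossings are 23.67/3 = 7.889° apart.
That is 7.889 × 111.2 = 877 km at the equator.

877 km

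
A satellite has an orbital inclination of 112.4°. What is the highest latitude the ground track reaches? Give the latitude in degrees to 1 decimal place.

Retrograde orbit: the ground track reaches ±(180° − i) = ±(180 − 112.4) = ±67.6°.

67.6°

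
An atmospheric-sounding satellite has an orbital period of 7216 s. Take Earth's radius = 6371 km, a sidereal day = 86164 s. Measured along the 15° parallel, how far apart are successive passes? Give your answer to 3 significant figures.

Node shift per orbit = (7216.0/86164) × 360° = 30.15°.
Equatorial spacing = 30.15 × 111.2 km/° = 3352 km.
At 15° latitude, spacing = 3352 × cos(15°) = 3238 km.

3240 km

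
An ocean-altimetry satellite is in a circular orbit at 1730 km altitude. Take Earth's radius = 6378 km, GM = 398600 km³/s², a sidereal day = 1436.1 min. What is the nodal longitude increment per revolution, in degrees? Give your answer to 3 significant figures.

Semi-major axis a = 6378 + 1730 = 8108 km. Period T = 2π√(a³/μ) = 2π√(8108³/398600) = 7265.8 s = 121.10 min.
During one orbit Earth rotates (7265.8 / 86166) × 360° = 30.36°.

30.4°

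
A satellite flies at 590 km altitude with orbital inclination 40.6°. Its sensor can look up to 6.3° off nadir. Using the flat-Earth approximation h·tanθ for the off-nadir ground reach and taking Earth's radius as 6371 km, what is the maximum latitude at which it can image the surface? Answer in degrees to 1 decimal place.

41.2°

For a prograde orbit the ground track reaches latitude ±i = ±40.6°.
Sensor half-swath on the ground ≈ 590·tan(6.3°) = 65 km = 0.59° of latitude.
Maximum observable latitude ≈ 40.6 + 0.59 = 41.2°.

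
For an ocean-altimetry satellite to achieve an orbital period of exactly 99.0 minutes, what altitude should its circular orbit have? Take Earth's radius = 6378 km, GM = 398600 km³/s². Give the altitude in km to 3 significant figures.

T = 99.0 min = 5940.0 s.
From T = 2π√(a³/μ): a = (μ T²/4π²)^(1/3) = (398600 × 5940.0² / 4π²)^(1/3) = 7089 km.
Altitude h = a − R = 7089 − 6378 = 711 km.

711 km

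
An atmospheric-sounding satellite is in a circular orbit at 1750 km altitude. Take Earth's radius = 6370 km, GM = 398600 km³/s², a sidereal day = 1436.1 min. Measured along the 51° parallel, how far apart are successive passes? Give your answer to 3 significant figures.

Semi-major axis a = 6370 + 1750 = 8120 km. Period T = 2π√(a³/μ) = 2π√(8120³/398600) = 7281.9 s = 121.37 min.
Node shift per orbit = (7281.9/86166) × 360° = 30.42°.
Equatorial spacing = 30.42 × 111.2 km/° = 3382 km.
At 51° latitude, spacing = 3382 × cos(51°) = 2129 km.

2130 km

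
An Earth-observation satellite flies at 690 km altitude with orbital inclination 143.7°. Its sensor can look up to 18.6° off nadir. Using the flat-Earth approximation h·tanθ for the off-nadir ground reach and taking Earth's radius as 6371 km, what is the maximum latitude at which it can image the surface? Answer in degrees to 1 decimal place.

38.4°

Retrograde orbit: the ground track reaches ±(180° − i) = ±(180 − 143.7) = ±36.3°.
Sensor half-swath on the ground ≈ 690·tan(18.6°) = 232 km = 2.09° of latitude.
Maximum observable latitude ≈ 36.3 + 2.09 = 38.4°.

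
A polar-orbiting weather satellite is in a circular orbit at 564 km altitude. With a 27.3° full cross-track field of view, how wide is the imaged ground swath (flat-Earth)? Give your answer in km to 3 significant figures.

274 km

Half-angle = 27.3°/2 = 13.65°.
Swath width ≈ 2h·tan(θ/2) = 2 × 564 × tan(13.65°) = 273.9 km.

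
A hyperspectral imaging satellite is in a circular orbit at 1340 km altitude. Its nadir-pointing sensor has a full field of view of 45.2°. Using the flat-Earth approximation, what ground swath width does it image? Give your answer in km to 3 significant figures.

1120 km

Half-angle = 45.2°/2 = 22.6°.
Swath width ≈ 2h·tan(θ/2) = 2 × 1340 × tan(22.6°) = 1115.6 km.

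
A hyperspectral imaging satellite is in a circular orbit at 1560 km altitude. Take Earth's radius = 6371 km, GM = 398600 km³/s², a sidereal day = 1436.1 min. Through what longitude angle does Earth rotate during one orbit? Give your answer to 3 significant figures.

29.4°

Semi-major axis a = 6371 + 1560 = 7931 km. Period T = 2π√(a³/μ) = 2π√(7931³/398600) = 7029.2 s = 117.15 min.
During one orbit Earth rotates (7029.2 / 86166) × 360° = 29.37°.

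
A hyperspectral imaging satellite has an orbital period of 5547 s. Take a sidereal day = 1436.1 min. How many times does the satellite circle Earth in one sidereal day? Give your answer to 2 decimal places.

Orbits per sidereal day = 86166 / 5547.0 = 15.534.

15.53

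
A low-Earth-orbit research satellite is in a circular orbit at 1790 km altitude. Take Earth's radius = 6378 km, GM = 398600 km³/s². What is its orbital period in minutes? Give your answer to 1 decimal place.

Semi-major axis a = 6378 + 1790 = 8168 km. Period T = 2π√(a³/μ) = 2π√(8168³/398600) = 7346.6 s = 122.44 min.

122.4 min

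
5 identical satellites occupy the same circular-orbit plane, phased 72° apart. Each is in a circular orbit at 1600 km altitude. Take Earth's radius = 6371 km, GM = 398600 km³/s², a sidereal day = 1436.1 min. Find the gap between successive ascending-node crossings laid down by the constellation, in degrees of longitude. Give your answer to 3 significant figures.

Semi-major axis a = 6371 + 1600 = 7971 km. Period T = 2π√(a³/μ) = 2π√(7971³/398600) = 7082.4 s = 118.04 min.
Single-satellite node shift = (7082.4/86166) × 360° = 29.59°.
With 5 satellites evenly phased, successive equator crossings are 29.59/5 = 5.918° apart.

5.92°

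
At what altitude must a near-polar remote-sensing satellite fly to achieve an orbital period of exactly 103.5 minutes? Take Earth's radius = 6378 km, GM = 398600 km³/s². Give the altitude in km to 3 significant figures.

924 km

T = 103.5 min = 6210.0 s.
From T = 2π√(a³/μ): a = (μ T²/4π²)^(1/3) = (398600 × 6210.0² / 4π²)^(1/3) = 7302 km.
Altitude h = a − R = 7302 − 6378 = 924 km.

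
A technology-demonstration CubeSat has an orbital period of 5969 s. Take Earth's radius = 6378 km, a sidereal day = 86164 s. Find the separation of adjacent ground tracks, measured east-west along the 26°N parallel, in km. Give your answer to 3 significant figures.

2500 km

Node shift per orbit = (5969.0/86164) × 360° = 24.94°.
Equatorial spacing = 24.94 × 111.3 km/° = 2776 km.
At 26° latitude, spacing = 2776 × cos(26°) = 2495 km.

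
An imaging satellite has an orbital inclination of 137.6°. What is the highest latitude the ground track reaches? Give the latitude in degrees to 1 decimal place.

Retrograde orbit: the ground track reaches ±(180° − i) = ±(180 − 137.6) = ±42.4°.

42.4°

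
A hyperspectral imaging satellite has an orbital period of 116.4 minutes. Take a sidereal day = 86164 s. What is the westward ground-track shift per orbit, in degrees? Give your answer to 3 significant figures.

T = 116.4 min = 6984.0 s.
During one orbit Earth rotates (6984.0 / 86164) × 360° = 29.18°.

29.2°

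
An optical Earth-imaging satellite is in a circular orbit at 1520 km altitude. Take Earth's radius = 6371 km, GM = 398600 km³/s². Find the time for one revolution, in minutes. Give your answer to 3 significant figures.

116 min

Semi-major axis a = 6371 + 1520 = 7891 km. Period T = 2π√(a³/μ) = 2π√(7891³/398600) = 6976.0 s = 116.27 min.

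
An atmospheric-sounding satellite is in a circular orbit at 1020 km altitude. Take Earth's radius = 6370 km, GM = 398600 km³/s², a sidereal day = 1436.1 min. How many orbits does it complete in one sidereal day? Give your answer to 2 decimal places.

13.63

Semi-major axis a = 6370 + 1020 = 7390 km. Period T = 2π√(a³/μ) = 2π√(7390³/398600) = 6322.3 s = 105.37 min.
Orbits per sidereal day = 86166 / 6322.3 = 13.629.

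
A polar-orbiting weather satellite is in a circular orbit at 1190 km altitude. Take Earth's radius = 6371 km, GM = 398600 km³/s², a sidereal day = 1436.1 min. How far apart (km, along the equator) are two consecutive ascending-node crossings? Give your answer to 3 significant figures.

3040 km

Semi-major axis a = 6371 + 1190 = 7561 km. Period T = 2π√(a³/μ) = 2π√(7561³/398600) = 6543.0 s = 109.05 min.
During one orbit Earth rotates (6543.0 / 86166) × 360° = 27.34°.
At the equator that is 27.34° × (2π·6371/360) km/° = 27.34 × 111.2 = 3040 km.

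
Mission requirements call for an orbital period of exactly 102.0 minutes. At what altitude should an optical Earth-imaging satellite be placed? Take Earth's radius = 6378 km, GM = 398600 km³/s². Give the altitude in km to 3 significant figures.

T = 102.0 min = 6120.0 s.
From T = 2π√(a³/μ): a = (μ T²/4π²)^(1/3) = (398600 × 6120.0² / 4π²)^(1/3) = 7231 km.
Altitude h = a − R = 7231 − 6378 = 853 km.

853 km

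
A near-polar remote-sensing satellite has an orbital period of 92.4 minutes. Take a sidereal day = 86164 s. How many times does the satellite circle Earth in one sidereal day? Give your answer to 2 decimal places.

15.54

T = 92.4 min = 5544.0 s.
Orbits per sidereal day = 86164 / 5544.0 = 15.542.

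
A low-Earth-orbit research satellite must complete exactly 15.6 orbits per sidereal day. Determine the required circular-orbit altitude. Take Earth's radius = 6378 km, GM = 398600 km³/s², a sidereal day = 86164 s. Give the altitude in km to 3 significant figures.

375 km

Required period T = 86164 / 15.6 = 5523.3 s.
From T = 2π√(a³/μ): a = (μ T²/4π²)^(1/3) = (398600 × 5523.3² / 4π²)^(1/3) = 6753 km.
Altitude h = a − R = 6753 − 6378 = 375 km.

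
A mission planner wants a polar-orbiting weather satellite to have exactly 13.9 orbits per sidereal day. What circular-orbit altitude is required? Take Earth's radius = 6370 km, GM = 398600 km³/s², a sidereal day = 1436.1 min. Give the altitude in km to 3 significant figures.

Required period T = 86166 / 13.9 = 6199.0 s.
From T = 2π√(a³/μ): a = (μ T²/4π²)^(1/3) = (398600 × 6199.0² / 4π²)^(1/3) = 7294 km.
Altitude h = a − R = 7294 − 6370 = 924 km.

924 km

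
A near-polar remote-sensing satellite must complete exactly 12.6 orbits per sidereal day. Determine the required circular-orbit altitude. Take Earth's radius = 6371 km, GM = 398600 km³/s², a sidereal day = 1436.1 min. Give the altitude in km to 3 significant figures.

Required period T = 86166 / 12.6 = 6838.6 s.
From T = 2π√(a³/μ): a = (μ T²/4π²)^(1/3) = (398600 × 6838.6² / 4π²)^(1/3) = 7787 km.
Altitude h = a − R = 7787 − 6371 = 1416 km.

1420 km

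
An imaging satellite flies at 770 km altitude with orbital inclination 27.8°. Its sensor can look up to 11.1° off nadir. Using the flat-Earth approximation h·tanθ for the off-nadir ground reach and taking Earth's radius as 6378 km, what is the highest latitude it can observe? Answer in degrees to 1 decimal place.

29.2°

For a prograde orbit the ground track reaches latitude ±i = ±27.8°.
Sensor half-swath on the ground ≈ 770·tan(11.1°) = 151 km = 1.36° of latitude.
Maximum observable latitude ≈ 27.8 + 1.36 = 29.2°.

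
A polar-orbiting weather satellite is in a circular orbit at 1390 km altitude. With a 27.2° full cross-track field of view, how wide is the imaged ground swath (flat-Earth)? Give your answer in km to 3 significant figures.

Half-angle = 27.2°/2 = 13.6°.
Swath width ≈ 2h·tan(θ/2) = 2 × 1390 × tan(13.6°) = 672.6 km.

673 km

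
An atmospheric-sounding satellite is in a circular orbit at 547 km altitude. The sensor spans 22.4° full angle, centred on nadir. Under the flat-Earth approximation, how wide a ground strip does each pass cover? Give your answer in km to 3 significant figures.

Half-angle = 22.4°/2 = 11.2°.
Swath width ≈ 2h·tan(θ/2) = 2 × 547 × tan(11.2°) = 216.6 km.

217 km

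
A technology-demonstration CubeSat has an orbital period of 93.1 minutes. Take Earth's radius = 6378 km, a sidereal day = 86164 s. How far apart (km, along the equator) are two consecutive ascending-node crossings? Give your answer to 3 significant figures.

T = 93.1 min = 5586.0 s.
During one orbit Earth rotates (5586.0 / 86164) × 360° = 23.34°.
At the equator that is 23.34° × (2π·6378/360) km/° = 23.34 × 111.3 = 2598 km.

2600 km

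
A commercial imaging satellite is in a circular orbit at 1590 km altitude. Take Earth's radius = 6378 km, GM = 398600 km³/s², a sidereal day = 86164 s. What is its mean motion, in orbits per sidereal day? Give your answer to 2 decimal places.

12.17

Semi-major axis a = 6378 + 1590 = 7968 km. Period T = 2π√(a³/μ) = 2π√(7968³/398600) = 7078.4 s = 117.97 min.
Orbits per sidereal day = 86164 / 7078.4 = 12.173.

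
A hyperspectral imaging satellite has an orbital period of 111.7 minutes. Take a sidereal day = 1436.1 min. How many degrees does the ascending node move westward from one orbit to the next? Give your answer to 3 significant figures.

28.0°

T = 111.7 min = 6702.0 s.
During one orbit Earth rotates (6702.0 / 86166) × 360° = 28.00°.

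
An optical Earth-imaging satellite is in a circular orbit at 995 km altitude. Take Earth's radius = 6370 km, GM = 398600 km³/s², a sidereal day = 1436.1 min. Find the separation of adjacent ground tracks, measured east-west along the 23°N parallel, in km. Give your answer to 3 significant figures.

2690 km

Semi-major axis a = 6370 + 995 = 7365 km. Period T = 2π√(a³/μ) = 2π√(7365³/398600) = 6290.3 s = 104.84 min.
Node shift per orbit = (6290.3/86166) × 360° = 26.28°.
Equatorial spacing = 26.28 × 111.2 km/° = 2922 km.
At 23° latitude, spacing = 2922 × cos(23°) = 2690 km.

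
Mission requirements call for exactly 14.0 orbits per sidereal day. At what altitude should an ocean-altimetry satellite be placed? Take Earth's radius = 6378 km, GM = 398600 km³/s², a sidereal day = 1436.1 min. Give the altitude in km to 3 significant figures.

881 km

Required period T = 86166 / 14.0 = 6154.7 s.
From T = 2π√(a³/μ): a = (μ T²/4π²)^(1/3) = (398600 × 6154.7² / 4π²)^(1/3) = 7259 km.
Altitude h = a − R = 7259 − 6378 = 881 km.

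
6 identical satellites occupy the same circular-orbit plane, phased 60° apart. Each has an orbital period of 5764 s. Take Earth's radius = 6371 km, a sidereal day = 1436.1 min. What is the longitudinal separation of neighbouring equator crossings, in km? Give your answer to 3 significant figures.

Single-satellite node shift = (5764.0/86166) × 360° = 24.08°.
With 6 satellites evenly phased, successive equator crossings are 24.08/6 = 4.014° apart.
That is 4.014 × 111.2 = 446 km at the equator.

446 km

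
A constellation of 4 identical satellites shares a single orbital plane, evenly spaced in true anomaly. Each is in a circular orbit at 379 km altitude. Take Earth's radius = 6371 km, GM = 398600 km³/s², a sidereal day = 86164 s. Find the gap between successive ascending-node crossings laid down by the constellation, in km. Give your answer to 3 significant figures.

641 km

Semi-major axis a = 6371 + 379 = 6750 km. Period T = 2π√(a³/μ) = 2π√(6750³/398600) = 5519.1 s = 91.98 min.
Single-satellite node shift = (5519.1/86164) × 360° = 23.06°.
With 4 satellites evenly phased, successive equator crossings are 23.06/4 = 5.765° apart.
That is 5.765 × 111.2 = 641 km at the equator.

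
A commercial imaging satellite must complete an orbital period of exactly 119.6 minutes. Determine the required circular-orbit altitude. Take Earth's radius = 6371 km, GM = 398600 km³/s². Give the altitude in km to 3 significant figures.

1670 km

T = 119.6 min = 7176.0 s.
From T = 2π√(a³/μ): a = (μ T²/4π²)^(1/3) = (398600 × 7176.0² / 4π²)^(1/3) = 8041 km.
Altitude h = a − R = 8041 − 6371 = 1670 km.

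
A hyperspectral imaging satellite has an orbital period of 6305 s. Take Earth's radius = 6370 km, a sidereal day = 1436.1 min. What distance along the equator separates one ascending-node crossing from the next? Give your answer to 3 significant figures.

During one orbit Earth rotates (6305.0 / 86166) × 360° = 26.34°.
At the equator that is 26.34° × (2π·6370/360) km/° = 26.34 × 111.2 = 2929 km.

2930 km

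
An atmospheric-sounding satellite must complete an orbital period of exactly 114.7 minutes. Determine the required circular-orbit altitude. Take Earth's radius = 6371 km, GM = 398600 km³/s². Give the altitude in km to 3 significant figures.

T = 114.7 min = 6882.0 s.
From T = 2π√(a³/μ): a = (μ T²/4π²)^(1/3) = (398600 × 6882.0² / 4π²)^(1/3) = 7820 km.
Altitude h = a − R = 7820 − 6371 = 1449 km.

1450 km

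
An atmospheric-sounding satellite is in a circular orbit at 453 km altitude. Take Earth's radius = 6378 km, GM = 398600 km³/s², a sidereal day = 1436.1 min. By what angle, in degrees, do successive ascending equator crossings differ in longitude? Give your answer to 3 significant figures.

Semi-major axis a = 6378 + 453 = 6831 km. Period T = 2π√(a³/μ) = 2π√(6831³/398600) = 5618.7 s = 93.65 min.
During one orbit Earth rotates (5618.7 / 86166) × 360° = 23.47°.

23.5°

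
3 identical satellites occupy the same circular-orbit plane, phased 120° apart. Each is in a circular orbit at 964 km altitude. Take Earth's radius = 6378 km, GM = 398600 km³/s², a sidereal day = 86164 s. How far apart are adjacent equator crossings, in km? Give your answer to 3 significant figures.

Semi-major axis a = 6378 + 964 = 7342 km. Period T = 2π√(a³/μ) = 2π√(7342³/398600) = 6260.8 s = 104.35 min.
Single-satellite node shift = (6260.8/86164) × 360° = 26.16°.
With 3 satellites evenly phased, successive equator crossings are 26.16/3 = 8.719° apart.
That is 8.719 × 111.3 = 971 km at the equator.

971 km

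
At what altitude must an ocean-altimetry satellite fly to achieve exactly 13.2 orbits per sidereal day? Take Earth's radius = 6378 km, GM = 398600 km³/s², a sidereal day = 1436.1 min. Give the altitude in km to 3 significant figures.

1170 km

Required period T = 86166 / 13.2 = 6527.7 s.
From T = 2π√(a³/μ): a = (μ T²/4π²)^(1/3) = (398600 × 6527.7² / 4π²)^(1/3) = 7549 km.
Altitude h = a − R = 7549 − 6378 = 1171 km.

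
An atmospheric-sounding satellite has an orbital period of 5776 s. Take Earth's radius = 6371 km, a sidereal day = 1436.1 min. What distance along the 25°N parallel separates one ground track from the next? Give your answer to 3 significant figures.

Node shift per orbit = (5776.0/86166) × 360° = 24.13°.
Equatorial spacing = 24.13 × 111.2 km/° = 2683 km.
At 25° latitude, spacing = 2683 × cos(25°) = 2432 km.

2430 km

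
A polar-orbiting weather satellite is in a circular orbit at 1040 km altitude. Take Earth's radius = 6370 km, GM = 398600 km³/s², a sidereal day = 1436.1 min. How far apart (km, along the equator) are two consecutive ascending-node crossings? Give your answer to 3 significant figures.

Semi-major axis a = 6370 + 1040 = 7410 km. Period T = 2π√(a³/μ) = 2π√(7410³/398600) = 6348.0 s = 105.80 min.
During one orbit Earth rotates (6348.0 / 86166) × 360° = 26.52°.
At the equator that is 26.52° × (2π·6370/360) km/° = 26.52 × 111.2 = 2949 km.

2950 km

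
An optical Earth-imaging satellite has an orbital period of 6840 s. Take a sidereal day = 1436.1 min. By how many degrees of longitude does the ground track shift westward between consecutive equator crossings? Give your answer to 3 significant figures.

During one orbit Earth rotates (6840.0 / 86166) × 360° = 28.58°.

28.6°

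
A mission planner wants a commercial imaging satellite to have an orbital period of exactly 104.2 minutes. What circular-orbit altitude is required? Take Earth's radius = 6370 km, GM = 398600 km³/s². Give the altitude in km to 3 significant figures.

T = 104.2 min = 6252.0 s.
From T = 2π√(a³/μ): a = (μ T²/4π²)^(1/3) = (398600 × 6252.0² / 4π²)^(1/3) = 7335 km.
Altitude h = a − R = 7335 − 6370 = 965 km.

965 km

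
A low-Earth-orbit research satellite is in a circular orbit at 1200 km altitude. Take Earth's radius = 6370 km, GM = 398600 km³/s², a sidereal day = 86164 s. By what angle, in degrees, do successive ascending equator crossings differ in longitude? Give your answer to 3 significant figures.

27.4°

Semi-major axis a = 6370 + 1200 = 7570 km. Period T = 2π√(a³/μ) = 2π√(7570³/398600) = 6554.7 s = 109.25 min.
During one orbit Earth rotates (6554.7 / 86164) × 360° = 27.39°.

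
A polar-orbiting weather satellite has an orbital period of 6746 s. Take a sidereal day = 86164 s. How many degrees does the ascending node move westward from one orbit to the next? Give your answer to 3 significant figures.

28.2°

During one orbit Earth rotates (6746.0 / 86164) × 360° = 28.19°.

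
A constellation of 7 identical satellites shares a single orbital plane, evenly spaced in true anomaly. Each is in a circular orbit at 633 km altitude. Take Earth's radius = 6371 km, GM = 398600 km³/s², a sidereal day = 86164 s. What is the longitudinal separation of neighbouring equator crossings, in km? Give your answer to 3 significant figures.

Semi-major axis a = 6371 + 633 = 7004 km. Period T = 2π√(a³/μ) = 2π√(7004³/398600) = 5833.5 s = 97.23 min.
Single-satellite node shift = (5833.5/86164) × 360° = 24.37°.
With 7 satellites evenly phased, successive equator crossings are 24.37/7 = 3.482° apart.
That is 3.482 × 111.2 = 387 km at the equator.

387 km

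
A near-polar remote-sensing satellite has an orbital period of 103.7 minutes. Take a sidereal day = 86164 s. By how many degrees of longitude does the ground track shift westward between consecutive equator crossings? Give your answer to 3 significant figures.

T = 103.7 min = 6222.0 s.
During one orbit Earth rotates (6222.0 / 86164) × 360° = 26.00°.

26.0°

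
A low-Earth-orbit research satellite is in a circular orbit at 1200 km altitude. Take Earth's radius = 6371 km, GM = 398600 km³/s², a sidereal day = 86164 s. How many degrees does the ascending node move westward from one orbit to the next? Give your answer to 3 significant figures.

27.4°

Semi-major axis a = 6371 + 1200 = 7571 km. Period T = 2π√(a³/μ) = 2π√(7571³/398600) = 6556.0 s = 109.27 min.
During one orbit Earth rotates (6556.0 / 86164) × 360° = 27.39°.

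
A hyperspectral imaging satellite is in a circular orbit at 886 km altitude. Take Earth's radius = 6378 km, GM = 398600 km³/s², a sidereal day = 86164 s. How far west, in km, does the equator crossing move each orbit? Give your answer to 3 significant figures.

Semi-major axis a = 6378 + 886 = 7264 km. Period T = 2π√(a³/μ) = 2π√(7264³/398600) = 6161.3 s = 102.69 min.
During one orbit Earth rotates (6161.3 / 86164) × 360° = 25.74°.
At the equator that is 25.74° × (2π·6378/360) km/° = 25.74 × 111.3 = 2866 km.

2870 km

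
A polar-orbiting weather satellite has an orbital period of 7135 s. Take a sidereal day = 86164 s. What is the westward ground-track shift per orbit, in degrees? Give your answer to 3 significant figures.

During one orbit Earth rotates (7135.0 / 86164) × 360° = 29.81°.

29.8°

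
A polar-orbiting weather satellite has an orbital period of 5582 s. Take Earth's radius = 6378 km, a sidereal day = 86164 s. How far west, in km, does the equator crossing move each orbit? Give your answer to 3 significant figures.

2600 km

During one orbit Earth rotates (5582.0 / 86164) × 360° = 23.32°.
At the equator that is 23.32° × (2π·6378/360) km/° = 23.32 × 111.3 = 2596 km.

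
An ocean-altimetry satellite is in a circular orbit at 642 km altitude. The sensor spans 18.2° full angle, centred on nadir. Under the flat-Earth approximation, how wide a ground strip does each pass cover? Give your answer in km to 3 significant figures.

Half-angle = 18.2°/2 = 9.1°.
Swath width ≈ 2h·tan(θ/2) = 2 × 642 × tan(9.1°) = 205.7 km.

206 km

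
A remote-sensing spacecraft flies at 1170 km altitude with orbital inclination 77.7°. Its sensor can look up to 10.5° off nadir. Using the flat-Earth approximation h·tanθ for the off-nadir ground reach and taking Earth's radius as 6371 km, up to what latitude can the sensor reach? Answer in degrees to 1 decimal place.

79.7°

For a prograde orbit the ground track reaches latitude ±i = ±77.7°.
Sensor half-swath on the ground ≈ 1170·tan(10.5°) = 217 km = 1.95° of latitude.
Maximum observable latitude ≈ 77.7 + 1.95 = 79.7°.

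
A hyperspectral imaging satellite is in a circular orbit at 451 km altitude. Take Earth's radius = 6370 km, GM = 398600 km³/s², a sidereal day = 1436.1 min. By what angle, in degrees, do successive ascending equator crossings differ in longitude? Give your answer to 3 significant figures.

23.4°

Semi-major axis a = 6370 + 451 = 6821 km. Period T = 2π√(a³/μ) = 2π√(6821³/398600) = 5606.4 s = 93.44 min.
During one orbit Earth rotates (5606.4 / 86166) × 360° = 23.42°.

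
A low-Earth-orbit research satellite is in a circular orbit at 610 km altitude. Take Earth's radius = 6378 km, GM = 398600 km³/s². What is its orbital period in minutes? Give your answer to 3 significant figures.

96.9 min

Semi-major axis a = 6378 + 610 = 6988 km. Period T = 2π√(a³/μ) = 2π√(6988³/398600) = 5813.5 s = 96.89 min.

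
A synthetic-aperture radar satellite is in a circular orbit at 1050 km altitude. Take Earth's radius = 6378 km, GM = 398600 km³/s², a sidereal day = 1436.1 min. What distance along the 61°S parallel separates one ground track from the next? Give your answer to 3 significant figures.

1440 km

Semi-major axis a = 6378 + 1050 = 7428 km. Period T = 2π√(a³/μ) = 2π√(7428³/398600) = 6371.2 s = 106.19 min.
Node shift per orbit = (6371.2/86166) × 360° = 26.62°.
Equatorial spacing = 26.62 × 111.3 km/° = 2963 km.
At 61° latitude, spacing = 2963 × cos(61°) = 1437 km.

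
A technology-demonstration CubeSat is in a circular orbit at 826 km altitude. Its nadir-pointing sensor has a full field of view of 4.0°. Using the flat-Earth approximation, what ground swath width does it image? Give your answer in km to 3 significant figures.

Half-angle = 4.0°/2 = 2°.
Swath width ≈ 2h·tan(θ/2) = 2 × 826 × tan(2°) = 57.7 km.

57.7 km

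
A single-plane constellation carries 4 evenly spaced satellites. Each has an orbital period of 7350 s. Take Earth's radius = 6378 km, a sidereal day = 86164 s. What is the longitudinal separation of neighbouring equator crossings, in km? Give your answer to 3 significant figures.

Single-satellite node shift = (7350.0/86164) × 360° = 30.71°.
With 4 satellites evenly phased, successive equator crossings are 30.71/4 = 7.677° apart.
That is 7.677 × 111.3 = 855 km at the equator.

855 km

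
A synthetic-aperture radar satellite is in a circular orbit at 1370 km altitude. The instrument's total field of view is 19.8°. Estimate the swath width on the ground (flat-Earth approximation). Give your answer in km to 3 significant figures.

478 km

Half-angle = 19.8°/2 = 9.9°.
Swath width ≈ 2h·tan(θ/2) = 2 × 1370 × tan(9.9°) = 478.2 km.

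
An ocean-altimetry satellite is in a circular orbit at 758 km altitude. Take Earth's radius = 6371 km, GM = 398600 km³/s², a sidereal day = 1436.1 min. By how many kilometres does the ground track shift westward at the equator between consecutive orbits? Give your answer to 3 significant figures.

2780 km

Semi-major axis a = 6371 + 758 = 7129 km. Period T = 2π√(a³/μ) = 2π√(7129³/398600) = 5990.4 s = 99.84 min.
During one orbit Earth rotates (5990.4 / 86166) × 360° = 25.03°.
At the equator that is 25.03° × (2π·6371/360) km/° = 25.03 × 111.2 = 2783 km.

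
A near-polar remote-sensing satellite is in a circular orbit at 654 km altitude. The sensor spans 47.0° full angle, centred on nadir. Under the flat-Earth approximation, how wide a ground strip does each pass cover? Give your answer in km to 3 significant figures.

Half-angle = 47.0°/2 = 23.5°.
Swath width ≈ 2h·tan(θ/2) = 2 × 654 × tan(23.5°) = 568.7 km.

569 km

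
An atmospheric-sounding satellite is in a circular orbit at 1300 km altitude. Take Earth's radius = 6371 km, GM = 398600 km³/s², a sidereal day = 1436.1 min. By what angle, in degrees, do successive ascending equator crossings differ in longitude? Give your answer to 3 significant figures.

27.9°

Semi-major axis a = 6371 + 1300 = 7671 km. Period T = 2π√(a³/μ) = 2π√(7671³/398600) = 6686.4 s = 111.44 min.
During one orbit Earth rotates (6686.4 / 86166) × 360° = 27.94°.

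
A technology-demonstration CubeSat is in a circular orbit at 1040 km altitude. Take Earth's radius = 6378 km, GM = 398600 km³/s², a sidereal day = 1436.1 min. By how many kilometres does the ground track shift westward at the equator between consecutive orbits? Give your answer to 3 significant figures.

2960 km

Semi-major axis a = 6378 + 1040 = 7418 km. Period T = 2π√(a³/μ) = 2π√(7418³/398600) = 6358.3 s = 105.97 min.
During one orbit Earth rotates (6358.3 / 86166) × 360° = 26.56°.
At the equator that is 26.56° × (2π·6378/360) km/° = 26.56 × 111.3 = 2957 km.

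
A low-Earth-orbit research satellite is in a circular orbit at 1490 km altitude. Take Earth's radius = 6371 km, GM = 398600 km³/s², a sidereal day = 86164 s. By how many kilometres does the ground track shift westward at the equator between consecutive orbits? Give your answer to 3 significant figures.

3220 km

Semi-major axis a = 6371 + 1490 = 7861 km. Period T = 2π√(a³/μ) = 2π√(7861³/398600) = 6936.3 s = 115.61 min.
During one orbit Earth rotates (6936.3 / 86164) × 360° = 28.98°.
At the equator that is 28.98° × (2π·6371/360) km/° = 28.98 × 111.2 = 3222 km.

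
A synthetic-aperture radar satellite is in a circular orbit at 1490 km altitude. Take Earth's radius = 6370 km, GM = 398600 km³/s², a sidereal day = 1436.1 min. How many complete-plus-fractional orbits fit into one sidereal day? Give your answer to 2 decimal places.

Semi-major axis a = 6370 + 1490 = 7860 km. Period T = 2π√(a³/μ) = 2π√(7860³/398600) = 6935.0 s = 115.58 min.
Orbits per sidereal day = 86166 / 6935.0 = 12.425.

12.42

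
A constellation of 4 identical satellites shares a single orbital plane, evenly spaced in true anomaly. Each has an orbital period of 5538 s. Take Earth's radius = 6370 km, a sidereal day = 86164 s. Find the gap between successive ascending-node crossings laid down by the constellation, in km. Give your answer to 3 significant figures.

Single-satellite node shift = (5538.0/86164) × 360° = 23.14°.
With 4 satellites evenly phased, successive equator crossings are 23.14/4 = 5.785° apart.
That is 5.785 × 111.2 = 643 km at the equator.

643 km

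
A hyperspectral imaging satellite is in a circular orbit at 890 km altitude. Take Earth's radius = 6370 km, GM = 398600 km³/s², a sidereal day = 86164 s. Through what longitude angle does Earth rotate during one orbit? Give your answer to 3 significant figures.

Semi-major axis a = 6370 + 890 = 7260 km. Period T = 2π√(a³/μ) = 2π√(7260³/398600) = 6156.2 s = 102.60 min.
During one orbit Earth rotates (6156.2 / 86164) × 360° = 25.72°.

25.7°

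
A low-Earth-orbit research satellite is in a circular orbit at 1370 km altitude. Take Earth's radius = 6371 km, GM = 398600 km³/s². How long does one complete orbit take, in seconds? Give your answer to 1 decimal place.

Semi-major axis a = 6371 + 1370 = 7741 km. Period T = 2π√(a³/μ) = 2π√(7741³/398600) = 6778.1 s = 112.97 min.

6778.1 seconds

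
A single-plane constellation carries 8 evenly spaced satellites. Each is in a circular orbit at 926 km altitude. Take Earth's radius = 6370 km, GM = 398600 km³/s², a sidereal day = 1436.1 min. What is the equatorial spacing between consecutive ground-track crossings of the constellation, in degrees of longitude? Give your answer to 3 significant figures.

3.24°

Semi-major axis a = 6370 + 926 = 7296 km. Period T = 2π√(a³/μ) = 2π√(7296³/398600) = 6202.1 s = 103.37 min.
Single-satellite node shift = (6202.1/86166) × 360° = 25.91°.
With 8 satellites evenly phased, successive equator crossings are 25.91/8 = 3.239° apart.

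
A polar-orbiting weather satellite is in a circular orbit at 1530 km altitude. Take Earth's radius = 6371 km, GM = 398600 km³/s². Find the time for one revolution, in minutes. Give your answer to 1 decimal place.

116.5 min

Semi-major axis a = 6371 + 1530 = 7901 km. Period T = 2π√(a³/μ) = 2π√(7901³/398600) = 6989.3 s = 116.49 min.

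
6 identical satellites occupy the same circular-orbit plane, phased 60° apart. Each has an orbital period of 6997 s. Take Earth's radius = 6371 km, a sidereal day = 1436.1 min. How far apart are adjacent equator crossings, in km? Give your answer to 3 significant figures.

542 km

Single-satellite node shift = (6997.0/86166) × 360° = 29.23°.
With 6 satellites evenly phased, successive equator crossings are 29.23/6 = 4.872° apart.
That is 4.872 × 111.2 = 542 km at the equator.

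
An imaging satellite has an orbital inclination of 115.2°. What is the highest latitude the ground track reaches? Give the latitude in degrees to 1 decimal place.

64.8°

Retrograde orbit: the ground track reaches ±(180° − i) = ±(180 − 115.2) = ±64.8°.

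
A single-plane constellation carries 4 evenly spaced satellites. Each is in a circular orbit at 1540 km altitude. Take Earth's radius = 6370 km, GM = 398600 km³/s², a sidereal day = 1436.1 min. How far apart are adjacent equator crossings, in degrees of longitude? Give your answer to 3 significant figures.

Semi-major axis a = 6370 + 1540 = 7910 km. Period T = 2π√(a³/μ) = 2π√(7910³/398600) = 7001.3 s = 116.69 min.
Single-satellite node shift = (7001.3/86166) × 360° = 29.25°.
With 4 satellites evenly phased, successive equator crossings are 29.25/4 = 7.313° apart.

7.31°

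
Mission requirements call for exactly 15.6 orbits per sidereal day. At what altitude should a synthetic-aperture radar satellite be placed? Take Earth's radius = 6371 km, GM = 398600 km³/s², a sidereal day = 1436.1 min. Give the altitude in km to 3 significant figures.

383 km

Required period T = 86166 / 15.6 = 5523.5 s.
From T = 2π√(a³/μ): a = (μ T²/4π²)^(1/3) = (398600 × 5523.5² / 4π²)^(1/3) = 6754 km.
Altitude h = a − R = 6754 − 6371 = 383 km.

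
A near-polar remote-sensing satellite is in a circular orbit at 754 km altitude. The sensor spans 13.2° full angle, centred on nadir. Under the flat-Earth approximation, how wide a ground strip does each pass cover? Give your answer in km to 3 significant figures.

174 km

Half-angle = 13.2°/2 = 6.6°.
Swath width ≈ 2h·tan(θ/2) = 2 × 754 × tan(6.6°) = 174.5 km.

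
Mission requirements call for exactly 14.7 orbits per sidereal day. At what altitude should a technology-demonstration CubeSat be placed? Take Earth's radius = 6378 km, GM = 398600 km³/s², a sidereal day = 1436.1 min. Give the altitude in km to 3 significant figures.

Required period T = 86166 / 14.7 = 5861.6 s.
From T = 2π√(a³/μ): a = (μ T²/4π²)^(1/3) = (398600 × 5861.6² / 4π²)^(1/3) = 7026 km.
Altitude h = a − R = 7026 − 6378 = 648 km.

648 km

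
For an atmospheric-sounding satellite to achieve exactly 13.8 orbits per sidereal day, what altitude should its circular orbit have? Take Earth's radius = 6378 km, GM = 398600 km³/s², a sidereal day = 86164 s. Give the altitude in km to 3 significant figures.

Required period T = 86164 / 13.8 = 6243.8 s.
From T = 2π√(a³/μ): a = (μ T²/4π²)^(1/3) = (398600 × 6243.8² / 4π²)^(1/3) = 7329 km.
Altitude h = a − R = 7329 − 6378 = 951 km.

951 km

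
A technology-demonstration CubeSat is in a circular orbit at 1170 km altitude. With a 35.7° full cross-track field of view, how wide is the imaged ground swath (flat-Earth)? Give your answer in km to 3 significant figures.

754 km

Half-angle = 35.7°/2 = 17.85°.
Swath width ≈ 2h·tan(θ/2) = 2 × 1170 × tan(17.85°) = 753.5 km.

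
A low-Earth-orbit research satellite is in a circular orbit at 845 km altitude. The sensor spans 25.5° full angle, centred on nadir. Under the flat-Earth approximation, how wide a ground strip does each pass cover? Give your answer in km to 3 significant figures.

382 km

Half-angle = 25.5°/2 = 12.75°.
Swath width ≈ 2h·tan(θ/2) = 2 × 845 × tan(12.75°) = 382.4 km.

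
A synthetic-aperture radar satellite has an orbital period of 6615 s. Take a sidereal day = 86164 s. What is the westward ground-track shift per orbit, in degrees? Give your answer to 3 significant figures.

During one orbit Earth rotates (6615.0 / 86164) × 360° = 27.64°.

27.6°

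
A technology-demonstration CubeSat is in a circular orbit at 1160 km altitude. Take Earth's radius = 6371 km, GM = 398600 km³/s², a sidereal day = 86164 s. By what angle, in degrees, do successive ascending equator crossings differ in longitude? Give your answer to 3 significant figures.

27.2°

Semi-major axis a = 6371 + 1160 = 7531 km. Period T = 2π√(a³/μ) = 2π√(7531³/398600) = 6504.1 s = 108.40 min.
During one orbit Earth rotates (6504.1 / 86164) × 360° = 27.17°.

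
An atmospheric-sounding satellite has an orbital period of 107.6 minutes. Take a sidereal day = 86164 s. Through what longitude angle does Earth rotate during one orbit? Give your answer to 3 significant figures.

T = 107.6 min = 6456.0 s.
During one orbit Earth rotates (6456.0 / 86164) × 360° = 26.97°.

27.0°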